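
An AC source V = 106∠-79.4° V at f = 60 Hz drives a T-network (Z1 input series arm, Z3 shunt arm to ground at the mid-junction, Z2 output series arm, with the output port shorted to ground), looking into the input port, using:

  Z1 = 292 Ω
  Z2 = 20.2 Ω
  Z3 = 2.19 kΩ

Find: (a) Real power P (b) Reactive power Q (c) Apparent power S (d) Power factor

Step 1 — Angular frequency: ω = 2π·f = 2π·60 = 377 rad/s.
Step 2 — Component impedances:
  Z1: Z = R = 292 Ω
  Z2: Z = R = 20.2 Ω
  Z3: Z = R = 2190 Ω
Step 3 — With the output port shorted to ground, the output series arm Z2 runs from the junction to ground; the shunt arm Z3 also runs from the junction to ground. They appear in parallel: Z3 || Z2 = 20.02 Ω.
Step 4 — Series with input arm Z1: Z_in = Z1 + (Z3 || Z2) = 312 Ω = 312∠0.0° Ω.
Step 5 — Source phasor: V = 106∠-79.4° V = 19.5 - j104.2 V.
Step 6 — Current: I = V / Z = 0.06249 - j0.3339 A = 0.3397∠-79.4° A.
Step 7 — Complex power: S = V·I* = 36.01 VA.
Step 8 — Real power: P = Re(S) = 36.01 W.
Step 9 — Reactive power: Q = Im(S) = 0 VAR.
Step 10 — Apparent power: |S| = 36.01 VA.
Step 11 — Power factor: PF = P/|S| = 1 (unity).

(a) P = 36.01 W  (b) Q = 0 VAR  (c) S = 36.01 VA  (d) PF = 1 (unity)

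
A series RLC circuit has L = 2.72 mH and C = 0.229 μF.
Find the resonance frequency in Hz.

Step 1 — Resonance condition Im(Z)=0 gives ω₀ = 1/√(LC).
Step 2 — ω₀ = 1/√(0.00272·2.29e-07) = 4.007e+04 rad/s.
Step 3 — f₀ = ω₀/(2π) = 6377 Hz.

f₀ = 6377 Hz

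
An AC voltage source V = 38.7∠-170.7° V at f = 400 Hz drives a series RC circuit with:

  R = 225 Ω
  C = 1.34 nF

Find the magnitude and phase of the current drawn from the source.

Step 1 — Angular frequency: ω = 2π·f = 2π·400 = 2513 rad/s.
Step 2 — Component impedances:
  R: Z = R = 225 Ω
  C: Z = 1/(jωC) = -j/(ω·C) = 0 - j2.969e+05 Ω
Step 3 — Series combination: Z_total = R + C = 225 - j2.969e+05 Ω = 2.969e+05∠-90.0° Ω.
Step 4 — Source phasor: V = 38.7∠-170.7° V = -38.19 - j6.254 V.
Step 5 — Ohm's law: I = V / Z_total = (-38.19 - j6.254) / (225 - j2.969e+05) = 2.096e-05 - j0.0001286 A.
Step 6 — Convert to polar: |I| = 0.0001303 A, ∠I = -80.7°.

I = 0.0001303∠-80.7° A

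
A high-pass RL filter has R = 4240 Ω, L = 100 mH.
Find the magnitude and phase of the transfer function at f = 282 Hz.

Step 1 — Angular frequency: ω = 2π·282 = 1772 rad/s.
Step 2 — Transfer function: H(jω) = jωL/(R + jωL).
Step 3 — Numerator jωL = j·177.2; denominator R + jωL = 4240 + j177.2.
Step 4 — H = 0.001743 + j0.04172.
Step 5 — Magnitude: |H| = 0.04175 (-27.6 dB); phase: φ = 87.6°.

|H| = 0.04175 (-27.6 dB), φ = 87.6°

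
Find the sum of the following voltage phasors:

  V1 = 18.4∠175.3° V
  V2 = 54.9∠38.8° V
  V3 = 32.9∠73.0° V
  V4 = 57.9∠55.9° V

Step 1 — Convert each phasor to rectangular form:
  V1 = 18.4·(cos(175.3°) + j·sin(175.3°)) = -18.34 + j1.508 V
  V2 = 54.9·(cos(38.8°) + j·sin(38.8°)) = 42.79 + j34.4 V
  V3 = 32.9·(cos(73.0°) + j·sin(73.0°)) = 9.619 + j31.46 V
  V4 = 57.9·(cos(55.9°) + j·sin(55.9°)) = 32.46 + j47.94 V
Step 2 — Sum components: V_total = 66.53 + j115.3 V.
Step 3 — Convert to polar: |V_total| = 133.1 V, ∠V_total = 60.0°.

V_total = 133.1∠60.0° V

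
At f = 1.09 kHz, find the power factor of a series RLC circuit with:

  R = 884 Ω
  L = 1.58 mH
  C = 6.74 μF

Step 1 — Angular frequency: ω = 2π·f = 2π·1090 = 6849 rad/s.
Step 2 — Component impedances:
  R: Z = R = 884 Ω
  L: Z = jωL = j·6849·0.00158 = 0 + j10.82 Ω
  C: Z = 1/(jωC) = -j/(ω·C) = 0 - j21.66 Ω
Step 3 — Series combination: Z_total = R + L + C = 884 - j10.84 Ω = 884.1∠-0.7° Ω.
Step 4 — Power factor: PF = cos(φ) = Re(Z)/|Z| = 884/884.1 = 0.9999.
Step 5 — Type: Im(Z) = -10.84 ⇒ leading (phase φ = -0.7°).

PF = 0.9999 (leading, φ = -0.7°)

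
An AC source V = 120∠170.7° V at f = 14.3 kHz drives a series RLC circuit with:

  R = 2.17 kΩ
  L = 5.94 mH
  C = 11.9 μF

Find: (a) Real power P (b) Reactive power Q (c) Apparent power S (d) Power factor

Step 1 — Angular frequency: ω = 2π·f = 2π·1.43e+04 = 8.985e+04 rad/s.
Step 2 — Component impedances:
  R: Z = R = 2170 Ω
  L: Z = jωL = j·8.985e+04·0.00594 = 0 + j533.7 Ω
  C: Z = 1/(jωC) = -j/(ω·C) = 0 - j0.9353 Ω
Step 3 — Series combination: Z_total = R + L + C = 2170 + j532.8 Ω = 2234∠13.8° Ω.
Step 4 — Source phasor: V = 120∠170.7° V = -118.4 + j19.39 V.
Step 5 — Current: I = V / Z = -0.0494 + j0.02107 A = 0.0537∠156.9° A.
Step 6 — Complex power: S = V·I* = 6.259 + j1.537 VA.
Step 7 — Real power: P = Re(S) = 6.259 W.
Step 8 — Reactive power: Q = Im(S) = 1.537 VAR.
Step 9 — Apparent power: |S| = 6.445 VA.
Step 10 — Power factor: PF = P/|S| = 0.9712 (lagging).

(a) P = 6.259 W  (b) Q = 1.537 VAR  (c) S = 6.445 VA  (d) PF = 0.9712 (lagging)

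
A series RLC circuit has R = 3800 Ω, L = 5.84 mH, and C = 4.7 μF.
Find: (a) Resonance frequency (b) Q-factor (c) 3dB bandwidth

Step 1 — Resonance: ω₀ = 1/√(LC) = 1/√(0.00584·4.7e-06) = 6036 rad/s.
Step 2 — f₀ = ω₀/(2π) = 960.6 Hz.
Step 3 — Series Q: Q = ω₀L/R = 6036·0.00584/3800 = 0.009276.
Step 4 — Bandwidth: Δω = ω₀/Q = 6.507e+05 rad/s; BW = Δω/(2π) = 1.036e+05 Hz.

(a) f₀ = 960.6 Hz  (b) Q = 0.009276  (c) BW = 1.036e+05 Hz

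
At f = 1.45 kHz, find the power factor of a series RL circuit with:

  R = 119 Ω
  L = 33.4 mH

Step 1 — Angular frequency: ω = 2π·f = 2π·1450 = 9111 rad/s.
Step 2 — Component impedances:
  R: Z = R = 119 Ω
  L: Z = jωL = j·9111·0.0334 = 0 + j304.3 Ω
Step 3 — Series combination: Z_total = R + L = 119 + j304.3 Ω = 326.7∠68.6° Ω.
Step 4 — Power factor: PF = cos(φ) = Re(Z)/|Z| = 119/326.7 = 0.3642.
Step 5 — Type: Im(Z) = 304.3 ⇒ lagging (phase φ = 68.6°).

PF = 0.3642 (lagging, φ = 68.6°)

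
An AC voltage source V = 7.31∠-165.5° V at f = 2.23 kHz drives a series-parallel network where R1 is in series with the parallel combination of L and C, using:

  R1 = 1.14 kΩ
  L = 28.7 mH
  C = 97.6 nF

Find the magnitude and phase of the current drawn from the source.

Step 1 — Angular frequency: ω = 2π·f = 2π·2230 = 1.401e+04 rad/s.
Step 2 — Component impedances:
  R1: Z = R = 1140 Ω
  L: Z = jωL = j·1.401e+04·0.0287 = 0 + j402.1 Ω
  C: Z = 1/(jωC) = -j/(ω·C) = 0 - j731.2 Ω
Step 3 — Parallel branch: L || C = 1/(1/L + 1/C) = 0 + j893.5 Ω.
Step 4 — Series with R1: Z_total = R1 + (L || C) = 1140 + j893.5 Ω = 1448∠38.1° Ω.
Step 5 — Source phasor: V = 7.31∠-165.5° V = -7.077 - j1.83 V.
Step 6 — Ohm's law: I = V / Z_total = (-7.077 - j1.83) / (1140 + j893.5) = -0.004625 + j0.00202 A.
Step 7 — Convert to polar: |I| = 0.005047 A, ∠I = 156.4°.

I = 0.005047∠156.4° A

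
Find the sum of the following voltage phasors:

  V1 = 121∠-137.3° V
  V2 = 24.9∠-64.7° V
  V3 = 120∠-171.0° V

Step 1 — Convert each phasor to rectangular form:
  V1 = 121·(cos(-137.3°) + j·sin(-137.3°)) = -88.92 - j82.06 V
  V2 = 24.9·(cos(-64.7°) + j·sin(-64.7°)) = 10.64 - j22.51 V
  V3 = 120·(cos(-171.0°) + j·sin(-171.0°)) = -118.5 - j18.77 V
Step 2 — Sum components: V_total = -196.8 - j123.3 V.
Step 3 — Convert to polar: |V_total| = 232.3 V, ∠V_total = -147.9°.

V_total = 232.3∠-147.9° V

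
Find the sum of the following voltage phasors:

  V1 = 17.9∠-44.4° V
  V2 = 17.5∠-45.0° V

Step 1 — Convert each phasor to rectangular form:
  V1 = 17.9·(cos(-44.4°) + j·sin(-44.4°)) = 12.79 - j12.52 V
  V2 = 17.5·(cos(-45.0°) + j·sin(-45.0°)) = 12.37 - j12.37 V
Step 2 — Sum components: V_total = 25.16 - j24.9 V.
Step 3 — Convert to polar: |V_total| = 35.4 V, ∠V_total = -44.7°.

V_total = 35.4∠-44.7° V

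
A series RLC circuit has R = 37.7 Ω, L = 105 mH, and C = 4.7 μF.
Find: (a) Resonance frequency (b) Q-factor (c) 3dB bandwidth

Step 1 — Resonance condition Im(Z)=0 gives ω₀ = 1/√(LC).
Step 2 — ω₀ = 1/√(0.105·4.7e-06) = 1423 rad/s.
Step 3 — f₀ = ω₀/(2π) = 226.6 Hz.
Step 4 — Series Q: Q = ω₀L/R = 1423·0.105/37.7 = 3.965.
Step 5 — 3dB bandwidth: Δω = ω₀/Q = 359 rad/s; BW = Δω/(2π) = 57.14 Hz.

(a) f₀ = 226.6 Hz  (b) Q = 3.965  (c) BW = 57.14 Hz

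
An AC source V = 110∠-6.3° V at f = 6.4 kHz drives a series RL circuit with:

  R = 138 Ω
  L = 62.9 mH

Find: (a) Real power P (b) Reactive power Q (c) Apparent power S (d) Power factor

Step 1 — Angular frequency: ω = 2π·f = 2π·6400 = 4.021e+04 rad/s.
Step 2 — Component impedances:
  R: Z = R = 138 Ω
  L: Z = jωL = j·4.021e+04·0.0629 = 0 + j2529 Ω
Step 3 — Series combination: Z_total = R + L = 138 + j2529 Ω = 2533∠86.9° Ω.
Step 4 — Source phasor: V = 110∠-6.3° V = 109.3 - j12.07 V.
Step 5 — Current: I = V / Z = -0.002407 - j0.04336 A = 0.04342∠-93.2° A.
Step 6 — Complex power: S = V·I* = 0.2602 + j4.77 VA.
Step 7 — Real power: P = Re(S) = 0.2602 W.
Step 8 — Reactive power: Q = Im(S) = 4.77 VAR.
Step 9 — Apparent power: |S| = 4.777 VA.
Step 10 — Power factor: PF = P/|S| = 0.05448 (lagging).

(a) P = 0.2602 W  (b) Q = 4.77 VAR  (c) S = 4.777 VA  (d) PF = 0.05448 (lagging)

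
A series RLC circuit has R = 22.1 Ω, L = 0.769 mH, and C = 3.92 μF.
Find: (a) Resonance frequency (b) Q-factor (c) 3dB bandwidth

Step 1 — Resonance condition Im(Z)=0 gives ω₀ = 1/√(LC).
Step 2 — ω₀ = 1/√(0.000769·3.92e-06) = 1.821e+04 rad/s.
Step 3 — f₀ = ω₀/(2π) = 2899 Hz.
Step 4 — Series Q: Q = ω₀L/R = 1.821e+04·0.000769/22.1 = 0.6338.
Step 5 — 3dB bandwidth: Δω = ω₀/Q = 2.874e+04 rad/s; BW = Δω/(2π) = 4574 Hz.

(a) f₀ = 2899 Hz  (b) Q = 0.6338  (c) BW = 4574 Hz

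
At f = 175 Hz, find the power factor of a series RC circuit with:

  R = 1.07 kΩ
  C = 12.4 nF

Step 1 — Angular frequency: ω = 2π·f = 2π·175 = 1100 rad/s.
Step 2 — Component impedances:
  R: Z = R = 1070 Ω
  C: Z = 1/(jωC) = -j/(ω·C) = 0 - j7.334e+04 Ω
Step 3 — Series combination: Z_total = R + C = 1070 - j7.334e+04 Ω = 7.335e+04∠-89.2° Ω.
Step 4 — Power factor: PF = cos(φ) = Re(Z)/|Z| = 1070/7.335e+04 = 0.01459.
Step 5 — Type: Im(Z) = -7.334e+04 ⇒ leading (phase φ = -89.2°).

PF = 0.01459 (leading, φ = -89.2°)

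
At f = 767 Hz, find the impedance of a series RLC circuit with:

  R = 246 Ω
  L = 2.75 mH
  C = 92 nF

Step 1 — Angular frequency: ω = 2π·f = 2π·767 = 4819 rad/s.
Step 2 — Component impedances:
  R: Z = R = 246 Ω
  L: Z = jωL = j·4819·0.00275 = 0 + j13.25 Ω
  C: Z = 1/(jωC) = -j/(ω·C) = 0 - j2255 Ω
Step 3 — Series combination: Z_total = R + L + C = 246 - j2242 Ω = 2256∠-83.7° Ω.

Z = 246 - j2242 Ω = 2256∠-83.7° Ω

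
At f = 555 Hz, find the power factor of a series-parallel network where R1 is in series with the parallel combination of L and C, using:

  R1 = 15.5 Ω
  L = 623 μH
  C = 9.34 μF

Step 1 — Angular frequency: ω = 2π·f = 2π·555 = 3487 rad/s.
Step 2 — Component impedances:
  R1: Z = R = 15.5 Ω
  L: Z = jωL = j·3487·0.000623 = 0 + j2.173 Ω
  C: Z = 1/(jωC) = -j/(ω·C) = 0 - j30.7 Ω
Step 3 — Parallel branch: L || C = 1/(1/L + 1/C) = 0 + j2.338 Ω.
Step 4 — Series with R1: Z_total = R1 + (L || C) = 15.5 + j2.338 Ω = 15.68∠8.6° Ω.
Step 5 — Power factor: PF = cos(φ) = Re(Z)/|Z| = 15.5/15.675 = 0.9888.
Step 6 — Type: Im(Z) = 2.338 ⇒ lagging (phase φ = 8.6°).

PF = 0.9888 (lagging, φ = 8.6°)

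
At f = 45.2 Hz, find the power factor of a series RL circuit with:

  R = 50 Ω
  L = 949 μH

Step 1 — Angular frequency: ω = 2π·f = 2π·45.2 = 284 rad/s.
Step 2 — Component impedances:
  R: Z = R = 50 Ω
  L: Z = jωL = j·284·0.000949 = 0 + j0.2695 Ω
Step 3 — Series combination: Z_total = R + L = 50 + j0.2695 Ω = 50∠0.3° Ω.
Step 4 — Power factor: PF = cos(φ) = Re(Z)/|Z| = 50/50 = 1.
Step 5 — Type: Im(Z) = 0.2695 ⇒ lagging (phase φ = 0.3°).

PF = 1 (lagging, φ = 0.3°)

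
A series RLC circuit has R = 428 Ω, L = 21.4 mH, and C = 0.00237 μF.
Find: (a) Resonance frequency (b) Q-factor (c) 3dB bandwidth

Step 1 — Resonance condition Im(Z)=0 gives ω₀ = 1/√(LC).
Step 2 — ω₀ = 1/√(0.0214·2.37e-09) = 1.404e+05 rad/s.
Step 3 — f₀ = ω₀/(2π) = 2.235e+04 Hz.
Step 4 — Series Q: Q = ω₀L/R = 1.404e+05·0.0214/428 = 7.021.
Step 5 — 3dB bandwidth: Δω = ω₀/Q = 2e+04 rad/s; BW = Δω/(2π) = 3183 Hz.

(a) f₀ = 2.235e+04 Hz  (b) Q = 7.021  (c) BW = 3183 Hz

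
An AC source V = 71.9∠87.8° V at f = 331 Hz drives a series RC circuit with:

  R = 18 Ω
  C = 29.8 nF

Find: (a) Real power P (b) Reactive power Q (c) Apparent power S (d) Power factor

Step 1 — Angular frequency: ω = 2π·f = 2π·331 = 2080 rad/s.
Step 2 — Component impedances:
  R: Z = R = 18 Ω
  C: Z = 1/(jωC) = -j/(ω·C) = 0 - j1.614e+04 Ω
Step 3 — Series combination: Z_total = R + C = 18 - j1.614e+04 Ω = 1.614e+04∠-89.9° Ω.
Step 4 — Source phasor: V = 71.9∠87.8° V = 2.76 + j71.85 V.
Step 5 — Current: I = V / Z = -0.004453 + j0.000176 A = 0.004456∠177.7° A.
Step 6 — Complex power: S = V·I* = 0.0003574 - j0.3204 VA.
Step 7 — Real power: P = Re(S) = 0.0003574 W.
Step 8 — Reactive power: Q = Im(S) = -0.3204 VAR.
Step 9 — Apparent power: |S| = 0.3204 VA.
Step 10 — Power factor: PF = P/|S| = 0.001116 (leading).

(a) P = 0.0003574 W  (b) Q = -0.3204 VAR  (c) S = 0.3204 VA  (d) PF = 0.001116 (leading)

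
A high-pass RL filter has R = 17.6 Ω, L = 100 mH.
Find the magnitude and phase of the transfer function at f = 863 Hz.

Step 1 — Angular frequency: ω = 2π·863 = 5422 rad/s.
Step 2 — Transfer function: H(jω) = jωL/(R + jωL).
Step 3 — Numerator jωL = j·542.2; denominator R + jωL = 17.6 + j542.2.
Step 4 — H = 0.9989 + j0.03242.
Step 5 — Magnitude: |H| = 0.9995 (-0.0 dB); phase: φ = 1.9°.

|H| = 0.9995 (-0.0 dB), φ = 1.9°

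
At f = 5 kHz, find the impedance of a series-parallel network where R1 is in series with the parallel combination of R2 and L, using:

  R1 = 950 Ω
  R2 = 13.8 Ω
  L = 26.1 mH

Step 1 — Angular frequency: ω = 2π·f = 2π·5000 = 3.142e+04 rad/s.
Step 2 — Component impedances:
  R1: Z = R = 950 Ω
  R2: Z = R = 13.8 Ω
  L: Z = jωL = j·3.142e+04·0.0261 = 0 + j820 Ω
Step 3 — Parallel branch: R2 || L = 1/(1/R2 + 1/L) = 13.8 + j0.2322 Ω.
Step 4 — Series with R1: Z_total = R1 + (R2 || L) = 963.8 + j0.2322 Ω = 963.8∠0.0° Ω.

Z = 963.8 + j0.2322 Ω = 963.8∠0.0° Ω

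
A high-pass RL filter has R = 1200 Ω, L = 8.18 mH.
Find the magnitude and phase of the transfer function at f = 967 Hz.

Step 1 — Angular frequency: ω = 2π·967 = 6076 rad/s.
Step 2 — Transfer function: H(jω) = jωL/(R + jωL).
Step 3 — Numerator jωL = j·49.7; denominator R + jωL = 1200 + j49.7.
Step 4 — H = 0.001712 + j0.04135.
Step 5 — Magnitude: |H| = 0.04138 (-27.7 dB); phase: φ = 87.6°.

|H| = 0.04138 (-27.7 dB), φ = 87.6°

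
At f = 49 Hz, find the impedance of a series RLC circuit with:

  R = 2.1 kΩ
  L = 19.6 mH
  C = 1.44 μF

Step 1 — Angular frequency: ω = 2π·f = 2π·49 = 307.9 rad/s.
Step 2 — Component impedances:
  R: Z = R = 2100 Ω
  L: Z = jωL = j·307.9·0.0196 = 0 + j6.034 Ω
  C: Z = 1/(jωC) = -j/(ω·C) = 0 - j2256 Ω
Step 3 — Series combination: Z_total = R + L + C = 2100 - j2250 Ω = 3077∠-47.0° Ω.

Z = 2100 - j2250 Ω = 3077∠-47.0° Ω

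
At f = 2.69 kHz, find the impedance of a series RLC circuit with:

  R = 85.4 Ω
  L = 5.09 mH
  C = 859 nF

Step 1 — Angular frequency: ω = 2π·f = 2π·2690 = 1.69e+04 rad/s.
Step 2 — Component impedances:
  R: Z = R = 85.4 Ω
  L: Z = jωL = j·1.69e+04·0.00509 = 0 + j86.03 Ω
  C: Z = 1/(jωC) = -j/(ω·C) = 0 - j68.88 Ω
Step 3 — Series combination: Z_total = R + L + C = 85.4 + j17.15 Ω = 87.11∠11.4° Ω.

Z = 85.4 + j17.15 Ω = 87.11∠11.4° Ω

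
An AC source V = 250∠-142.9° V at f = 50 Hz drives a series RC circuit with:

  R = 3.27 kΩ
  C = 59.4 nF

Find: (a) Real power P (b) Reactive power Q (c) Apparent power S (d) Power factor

Step 1 — Angular frequency: ω = 2π·f = 2π·50 = 314.2 rad/s.
Step 2 — Component impedances:
  R: Z = R = 3270 Ω
  C: Z = 1/(jωC) = -j/(ω·C) = 0 - j5.359e+04 Ω
Step 3 — Series combination: Z_total = R + C = 3270 - j5.359e+04 Ω = 5.369e+04∠-86.5° Ω.
Step 4 — Source phasor: V = 250∠-142.9° V = -199.4 - j150.8 V.
Step 5 — Current: I = V / Z = 0.002577 - j0.003878 A = 0.004657∠-56.4° A.
Step 6 — Complex power: S = V·I* = 0.07091 - j1.162 VA.
Step 7 — Real power: P = Re(S) = 0.07091 W.
Step 8 — Reactive power: Q = Im(S) = -1.162 VAR.
Step 9 — Apparent power: |S| = 1.164 VA.
Step 10 — Power factor: PF = P/|S| = 0.06091 (leading).

(a) P = 0.07091 W  (b) Q = -1.162 VAR  (c) S = 1.164 VA  (d) PF = 0.06091 (leading)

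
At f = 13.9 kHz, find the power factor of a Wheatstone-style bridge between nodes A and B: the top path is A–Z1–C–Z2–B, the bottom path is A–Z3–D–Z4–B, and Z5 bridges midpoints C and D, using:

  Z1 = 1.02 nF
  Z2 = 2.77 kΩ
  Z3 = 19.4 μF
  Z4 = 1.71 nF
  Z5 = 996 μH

Step 1 — Angular frequency: ω = 2π·f = 2π·1.39e+04 = 8.734e+04 rad/s.
Step 2 — Component impedances:
  Z1: Z = 1/(jωC) = -j/(ω·C) = 0 - j1.123e+04 Ω
  Z2: Z = R = 2770 Ω
  Z3: Z = 1/(jωC) = -j/(ω·C) = 0 - j0.5902 Ω
  Z4: Z = 1/(jωC) = -j/(ω·C) = 0 - j6696 Ω
  Z5: Z = jωL = j·8.734e+04·0.000996 = 0 + j86.99 Ω
Step 3 — Bridge requires nodal analysis (the Z5 bridge couples midpoints C and D, so the two paths cannot be reduced to a simple series/parallel combination). Setting node B to ground and injecting 1 A at node A, the 3-node admittance system at A, C, D solves to V_A = Z_AB = 2419 - j925.7 Ω = 2590∠-20.9° Ω.
Step 4 — Power factor: PF = cos(φ) = Re(Z)/|Z| = 2418.95/2590.04 = 0.9339.
Step 5 — Type: Im(Z) = -925.7 ⇒ leading (phase φ = -20.9°).

PF = 0.9339 (leading, φ = -20.9°)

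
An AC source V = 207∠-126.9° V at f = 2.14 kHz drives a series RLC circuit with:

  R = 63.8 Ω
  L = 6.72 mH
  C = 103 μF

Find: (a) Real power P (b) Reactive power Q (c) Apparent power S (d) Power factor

Step 1 — Angular frequency: ω = 2π·f = 2π·2140 = 1.345e+04 rad/s.
Step 2 — Component impedances:
  R: Z = R = 63.8 Ω
  L: Z = jωL = j·1.345e+04·0.00672 = 0 + j90.36 Ω
  C: Z = 1/(jωC) = -j/(ω·C) = 0 - j0.7221 Ω
Step 3 — Series combination: Z_total = R + L + C = 63.8 + j89.64 Ω = 110∠54.6° Ω.
Step 4 — Source phasor: V = 207∠-126.9° V = -124.3 - j165.5 V.
Step 5 — Current: I = V / Z = -1.881 + j0.04786 A = 1.881∠178.5° A.
Step 6 — Complex power: S = V·I* = 225.8 + j317.3 VA.
Step 7 — Real power: P = Re(S) = 225.8 W.
Step 8 — Reactive power: Q = Im(S) = 317.3 VAR.
Step 9 — Apparent power: |S| = 389.5 VA.
Step 10 — Power factor: PF = P/|S| = 0.5799 (lagging).

(a) P = 225.8 W  (b) Q = 317.3 VAR  (c) S = 389.5 VA  (d) PF = 0.5799 (lagging)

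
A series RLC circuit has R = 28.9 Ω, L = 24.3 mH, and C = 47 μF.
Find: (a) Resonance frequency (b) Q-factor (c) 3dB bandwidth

Step 1 — Resonance: ω₀ = 1/√(LC) = 1/√(0.0243·4.7e-05) = 935.7 rad/s.
Step 2 — f₀ = ω₀/(2π) = 148.9 Hz.
Step 3 — Series Q: Q = ω₀L/R = 935.7·0.0243/28.9 = 0.7868.
Step 4 — Bandwidth: Δω = ω₀/Q = 1189 rad/s; BW = Δω/(2π) = 189.3 Hz.

(a) f₀ = 148.9 Hz  (b) Q = 0.7868  (c) BW = 189.3 Hz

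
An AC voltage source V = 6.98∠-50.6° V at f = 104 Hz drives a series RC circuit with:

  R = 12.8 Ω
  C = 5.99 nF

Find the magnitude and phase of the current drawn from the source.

Step 1 — Angular frequency: ω = 2π·f = 2π·104 = 653.5 rad/s.
Step 2 — Component impedances:
  R: Z = R = 12.8 Ω
  C: Z = 1/(jωC) = -j/(ω·C) = 0 - j2.555e+05 Ω
Step 3 — Series combination: Z_total = R + C = 12.8 - j2.555e+05 Ω = 2.555e+05∠-90.0° Ω.
Step 4 — Source phasor: V = 6.98∠-50.6° V = 4.43 - j5.394 V.
Step 5 — Ohm's law: I = V / Z_total = (4.43 - j5.394) / (12.8 - j2.555e+05) = 2.111e-05 + j1.734e-05 A.
Step 6 — Convert to polar: |I| = 2.732e-05 A, ∠I = 39.4°.

I = 2.732e-05∠39.4° A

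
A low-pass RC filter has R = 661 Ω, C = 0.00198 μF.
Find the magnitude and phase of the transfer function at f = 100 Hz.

Step 1 — Angular frequency: ω = 2π·100 = 628.3 rad/s.
Step 2 — Transfer function: H(jω) = 1/(1 + jωRC).
Step 3 — Denominator: 1 + jωRC = 1 + j·628.3·661·1.98e-09 = 1 + j0.0008223.
Step 4 — H = 1 - j0.0008223.
Step 5 — Magnitude: |H| = 1 (-0.0 dB); phase: φ = -0.0°.

|H| = 1 (-0.0 dB), φ = -0.0°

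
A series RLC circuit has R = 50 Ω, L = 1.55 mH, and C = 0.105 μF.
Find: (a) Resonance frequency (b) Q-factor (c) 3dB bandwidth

Step 1 — Resonance: ω₀ = 1/√(LC) = 1/√(0.00155·1.05e-07) = 7.839e+04 rad/s.
Step 2 — f₀ = ω₀/(2π) = 1.248e+04 Hz.
Step 3 — Series Q: Q = ω₀L/R = 7.839e+04·0.00155/50 = 2.43.
Step 4 — Bandwidth: Δω = ω₀/Q = 3.226e+04 rad/s; BW = Δω/(2π) = 5134 Hz.

(a) f₀ = 1.248e+04 Hz  (b) Q = 2.43  (c) BW = 5134 Hz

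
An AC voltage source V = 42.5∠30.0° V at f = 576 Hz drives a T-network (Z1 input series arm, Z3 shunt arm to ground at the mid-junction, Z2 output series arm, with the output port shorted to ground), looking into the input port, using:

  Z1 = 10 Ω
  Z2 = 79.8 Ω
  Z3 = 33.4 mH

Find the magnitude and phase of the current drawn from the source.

Step 1 — Angular frequency: ω = 2π·f = 2π·576 = 3619 rad/s.
Step 2 — Component impedances:
  Z1: Z = R = 10 Ω
  Z2: Z = R = 79.8 Ω
  Z3: Z = jωL = j·3619·0.0334 = 0 + j120.9 Ω
Step 3 — With the output port shorted to ground, the output series arm Z2 runs from the junction to ground; the shunt arm Z3 also runs from the junction to ground. They appear in parallel: Z3 || Z2 = 55.58 + j36.69 Ω.
Step 4 — Series with input arm Z1: Z_in = Z1 + (Z3 || Z2) = 65.58 + j36.69 Ω = 75.14∠29.2° Ω.
Step 5 — Source phasor: V = 42.5∠30.0° V = 36.81 + j21.25 V.
Step 6 — Ohm's law: I = V / Z_total = (36.81 + j21.25) / (65.58 + j36.69) = 0.5655 + j0.007631 A.
Step 7 — Convert to polar: |I| = 0.5656 A, ∠I = 0.8°.

I = 0.5656∠0.8° A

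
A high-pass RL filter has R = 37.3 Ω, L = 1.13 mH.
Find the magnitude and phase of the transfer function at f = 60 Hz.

Step 1 — Angular frequency: ω = 2π·60 = 377 rad/s.
Step 2 — Transfer function: H(jω) = jωL/(R + jωL).
Step 3 — Numerator jωL = j·0.426; denominator R + jωL = 37.3 + j0.426.
Step 4 — H = 0.0001304 + j0.01142.
Step 5 — Magnitude: |H| = 0.01142 (-38.8 dB); phase: φ = 89.3°.

|H| = 0.01142 (-38.8 dB), φ = 89.3°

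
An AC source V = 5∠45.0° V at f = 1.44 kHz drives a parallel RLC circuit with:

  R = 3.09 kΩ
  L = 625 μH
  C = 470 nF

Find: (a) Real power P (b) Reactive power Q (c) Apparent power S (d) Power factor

Step 1 — Angular frequency: ω = 2π·f = 2π·1440 = 9048 rad/s.
Step 2 — Component impedances:
  R: Z = R = 3090 Ω
  L: Z = jωL = j·9048·0.000625 = 0 + j5.655 Ω
  C: Z = 1/(jωC) = -j/(ω·C) = 0 - j235.2 Ω
Step 3 — Parallel combination: 1/Z_total = 1/R + 1/L + 1/C; Z_total = 0.01086 + j5.794 Ω = 5.794∠89.9° Ω.
Step 4 — Source phasor: V = 5∠45.0° V = 3.536 + j3.536 V.
Step 5 — Current: I = V / Z = 0.6113 - j0.609 A = 0.8629∠-44.9° A.
Step 6 — Complex power: S = V·I* = 0.008091 + j4.315 VA.
Step 7 — Real power: P = Re(S) = 0.008091 W.
Step 8 — Reactive power: Q = Im(S) = 4.315 VAR.
Step 9 — Apparent power: |S| = 4.315 VA.
Step 10 — Power factor: PF = P/|S| = 0.001875 (lagging).

(a) P = 0.008091 W  (b) Q = 4.315 VAR  (c) S = 4.315 VA  (d) PF = 0.001875 (lagging)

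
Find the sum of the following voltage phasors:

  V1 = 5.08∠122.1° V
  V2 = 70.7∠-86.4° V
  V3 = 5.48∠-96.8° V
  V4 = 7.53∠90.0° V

Step 1 — Convert each phasor to rectangular form:
  V1 = 5.08·(cos(122.1°) + j·sin(122.1°)) = -2.7 + j4.303 V
  V2 = 70.7·(cos(-86.4°) + j·sin(-86.4°)) = 4.439 - j70.56 V
  V3 = 5.48·(cos(-96.8°) + j·sin(-96.8°)) = -0.6489 - j5.441 V
  V4 = 7.53·(cos(90.0°) + j·sin(90.0°)) = 0 + j7.53 V
Step 2 — Sum components: V_total = 1.091 - j64.17 V.
Step 3 — Convert to polar: |V_total| = 64.18 V, ∠V_total = -89.0°.

V_total = 64.18∠-89.0° V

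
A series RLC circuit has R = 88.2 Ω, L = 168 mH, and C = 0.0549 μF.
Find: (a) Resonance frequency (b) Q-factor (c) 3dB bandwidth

Step 1 — Resonance: ω₀ = 1/√(LC) = 1/√(0.168·5.49e-08) = 1.041e+04 rad/s.
Step 2 — f₀ = ω₀/(2π) = 1657 Hz.
Step 3 — Series Q: Q = ω₀L/R = 1.041e+04·0.168/88.2 = 19.83.
Step 4 — Bandwidth: Δω = ω₀/Q = 525 rad/s; BW = Δω/(2π) = 83.56 Hz.

(a) f₀ = 1657 Hz  (b) Q = 19.83  (c) BW = 83.56 Hz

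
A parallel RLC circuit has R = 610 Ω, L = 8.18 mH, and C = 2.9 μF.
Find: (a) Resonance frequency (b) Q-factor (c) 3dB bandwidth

Step 1 — Resonance: ω₀ = 1/√(LC) = 1/√(0.00818·2.9e-06) = 6493 rad/s.
Step 2 — f₀ = ω₀/(2π) = 1033 Hz.
Step 3 — Parallel Q: Q = R/(ω₀L) = 610/(6493·0.00818) = 11.49.
Step 4 — Bandwidth: Δω = ω₀/Q = 565.3 rad/s; BW = Δω/(2π) = 89.97 Hz.

(a) f₀ = 1033 Hz  (b) Q = 11.49  (c) BW = 89.97 Hz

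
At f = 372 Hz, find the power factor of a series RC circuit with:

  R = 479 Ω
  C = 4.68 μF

Step 1 — Angular frequency: ω = 2π·f = 2π·372 = 2337 rad/s.
Step 2 — Component impedances:
  R: Z = R = 479 Ω
  C: Z = 1/(jωC) = -j/(ω·C) = 0 - j91.42 Ω
Step 3 — Series combination: Z_total = R + C = 479 - j91.42 Ω = 487.6∠-10.8° Ω.
Step 4 — Power factor: PF = cos(φ) = Re(Z)/|Z| = 479/487.65 = 0.9823.
Step 5 — Type: Im(Z) = -91.42 ⇒ leading (phase φ = -10.8°).

PF = 0.9823 (leading, φ = -10.8°)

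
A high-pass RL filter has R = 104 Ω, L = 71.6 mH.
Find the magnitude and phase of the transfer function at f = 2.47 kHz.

Step 1 — Angular frequency: ω = 2π·2470 = 1.552e+04 rad/s.
Step 2 — Transfer function: H(jω) = jωL/(R + jωL).
Step 3 — Numerator jωL = j·1111; denominator R + jωL = 104 + j1111.
Step 4 — H = 0.9913 + j0.09278.
Step 5 — Magnitude: |H| = 0.9956 (-0.0 dB); phase: φ = 5.3°.

|H| = 0.9956 (-0.0 dB), φ = 5.3°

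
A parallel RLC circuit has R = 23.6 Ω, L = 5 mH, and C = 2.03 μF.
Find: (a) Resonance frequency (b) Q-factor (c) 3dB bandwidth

Step 1 — Resonance: ω₀ = 1/√(LC) = 1/√(0.005·2.03e-06) = 9926 rad/s.
Step 2 — f₀ = ω₀/(2π) = 1580 Hz.
Step 3 — Parallel Q: Q = R/(ω₀L) = 23.6/(9926·0.005) = 0.4755.
Step 4 — Bandwidth: Δω = ω₀/Q = 2.087e+04 rad/s; BW = Δω/(2π) = 3322 Hz.

(a) f₀ = 1580 Hz  (b) Q = 0.4755  (c) BW = 3322 Hz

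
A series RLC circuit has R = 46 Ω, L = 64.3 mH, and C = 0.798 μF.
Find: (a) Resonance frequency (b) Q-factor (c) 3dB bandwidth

Step 1 — Resonance condition Im(Z)=0 gives ω₀ = 1/√(LC).
Step 2 — ω₀ = 1/√(0.0643·7.98e-07) = 4415 rad/s.
Step 3 — f₀ = ω₀/(2π) = 702.6 Hz.
Step 4 — Series Q: Q = ω₀L/R = 4415·0.0643/46 = 6.171.
Step 5 — 3dB bandwidth: Δω = ω₀/Q = 715.4 rad/s; BW = Δω/(2π) = 113.9 Hz.

(a) f₀ = 702.6 Hz  (b) Q = 6.171  (c) BW = 113.9 Hz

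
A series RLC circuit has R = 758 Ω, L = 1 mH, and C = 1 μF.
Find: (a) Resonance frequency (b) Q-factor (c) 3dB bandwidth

Step 1 — Resonance: ω₀ = 1/√(LC) = 1/√(0.001·1e-06) = 3.162e+04 rad/s.
Step 2 — f₀ = ω₀/(2π) = 5033 Hz.
Step 3 — Series Q: Q = ω₀L/R = 3.162e+04·0.001/758 = 0.04172.
Step 4 — Bandwidth: Δω = ω₀/Q = 7.58e+05 rad/s; BW = Δω/(2π) = 1.206e+05 Hz.

(a) f₀ = 5033 Hz  (b) Q = 0.04172  (c) BW = 1.206e+05 Hz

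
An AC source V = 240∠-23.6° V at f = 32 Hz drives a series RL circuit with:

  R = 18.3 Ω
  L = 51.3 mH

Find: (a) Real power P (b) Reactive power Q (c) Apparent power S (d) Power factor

Step 1 — Angular frequency: ω = 2π·f = 2π·32 = 201.1 rad/s.
Step 2 — Component impedances:
  R: Z = R = 18.3 Ω
  L: Z = jωL = j·201.1·0.0513 = 0 + j10.31 Ω
Step 3 — Series combination: Z_total = R + L = 18.3 + j10.31 Ω = 21.01∠29.4° Ω.
Step 4 — Source phasor: V = 240∠-23.6° V = 219.9 - j96.08 V.
Step 5 — Current: I = V / Z = 6.875 - j9.125 A = 11.42∠-53.0° A.
Step 6 — Complex power: S = V·I* = 2389 + j1346 VA.
Step 7 — Real power: P = Re(S) = 2389 W.
Step 8 — Reactive power: Q = Im(S) = 1346 VAR.
Step 9 — Apparent power: |S| = 2742 VA.
Step 10 — Power factor: PF = P/|S| = 0.8712 (lagging).

(a) P = 2389 W  (b) Q = 1346 VAR  (c) S = 2742 VA  (d) PF = 0.8712 (lagging)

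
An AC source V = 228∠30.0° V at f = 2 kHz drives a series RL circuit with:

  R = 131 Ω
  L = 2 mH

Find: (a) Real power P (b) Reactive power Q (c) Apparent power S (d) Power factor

Step 1 — Angular frequency: ω = 2π·f = 2π·2000 = 1.257e+04 rad/s.
Step 2 — Component impedances:
  R: Z = R = 131 Ω
  L: Z = jωL = j·1.257e+04·0.002 = 0 + j25.13 Ω
Step 3 — Series combination: Z_total = R + L = 131 + j25.13 Ω = 133.4∠10.9° Ω.
Step 4 — Source phasor: V = 228∠30.0° V = 197.5 + j114 V.
Step 5 — Current: I = V / Z = 1.615 + j0.5604 A = 1.709∠19.1° A.
Step 6 — Complex power: S = V·I* = 382.7 + j73.43 VA.
Step 7 — Real power: P = Re(S) = 382.7 W.
Step 8 — Reactive power: Q = Im(S) = 73.43 VAR.
Step 9 — Apparent power: |S| = 389.7 VA.
Step 10 — Power factor: PF = P/|S| = 0.9821 (lagging).

(a) P = 382.7 W  (b) Q = 73.43 VAR  (c) S = 389.7 VA  (d) PF = 0.9821 (lagging)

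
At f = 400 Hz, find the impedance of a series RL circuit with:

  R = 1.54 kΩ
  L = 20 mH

Step 1 — Angular frequency: ω = 2π·f = 2π·400 = 2513 rad/s.
Step 2 — Component impedances:
  R: Z = R = 1540 Ω
  L: Z = jωL = j·2513·0.02 = 0 + j50.27 Ω
Step 3 — Series combination: Z_total = R + L = 1540 + j50.27 Ω = 1541∠1.9° Ω.

Z = 1540 + j50.27 Ω = 1541∠1.9° Ω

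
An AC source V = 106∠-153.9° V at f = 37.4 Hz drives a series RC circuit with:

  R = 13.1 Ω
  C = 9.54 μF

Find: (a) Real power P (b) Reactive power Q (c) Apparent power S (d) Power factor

Step 1 — Angular frequency: ω = 2π·f = 2π·37.4 = 235 rad/s.
Step 2 — Component impedances:
  R: Z = R = 13.1 Ω
  C: Z = 1/(jωC) = -j/(ω·C) = 0 - j446.1 Ω
Step 3 — Series combination: Z_total = R + C = 13.1 - j446.1 Ω = 446.3∠-88.3° Ω.
Step 4 — Source phasor: V = 106∠-153.9° V = -95.19 - j46.63 V.
Step 5 — Current: I = V / Z = 0.09819 - j0.2163 A = 0.2375∠-65.6° A.
Step 6 — Complex power: S = V·I* = 0.7391 - j25.17 VA.
Step 7 — Real power: P = Re(S) = 0.7391 W.
Step 8 — Reactive power: Q = Im(S) = -25.17 VAR.
Step 9 — Apparent power: |S| = 25.18 VA.
Step 10 — Power factor: PF = P/|S| = 0.02936 (leading).

(a) P = 0.7391 W  (b) Q = -25.17 VAR  (c) S = 25.18 VA  (d) PF = 0.02936 (leading)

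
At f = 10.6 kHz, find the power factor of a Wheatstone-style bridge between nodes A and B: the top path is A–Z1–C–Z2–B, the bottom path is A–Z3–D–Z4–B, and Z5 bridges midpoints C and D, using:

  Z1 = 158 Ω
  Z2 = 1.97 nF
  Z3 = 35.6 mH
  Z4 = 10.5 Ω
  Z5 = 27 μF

Step 1 — Angular frequency: ω = 2π·f = 2π·1.06e+04 = 6.66e+04 rad/s.
Step 2 — Component impedances:
  Z1: Z = R = 158 Ω
  Z2: Z = 1/(jωC) = -j/(ω·C) = 0 - j7622 Ω
  Z3: Z = jωL = j·6.66e+04·0.0356 = 0 + j2371 Ω
  Z4: Z = R = 10.5 Ω
  Z5: Z = 1/(jωC) = -j/(ω·C) = 0 - j0.5561 Ω
Step 3 — Bridge requires nodal analysis (the Z5 bridge couples midpoints C and D, so the two paths cannot be reduced to a simple series/parallel combination). Setting node B to ground and injecting 1 A at node A, the 3-node admittance system at A, C, D solves to V_A = Z_AB = 167.9 + j9.919 Ω = 168.2∠3.4° Ω.
Step 4 — Power factor: PF = cos(φ) = Re(Z)/|Z| = 167.873/168.166 = 0.9983.
Step 5 — Type: Im(Z) = 9.919 ⇒ lagging (phase φ = 3.4°).

PF = 0.9983 (lagging, φ = 3.4°)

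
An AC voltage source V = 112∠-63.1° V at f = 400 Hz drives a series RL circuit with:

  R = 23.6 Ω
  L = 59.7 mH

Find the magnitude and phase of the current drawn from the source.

Step 1 — Angular frequency: ω = 2π·f = 2π·400 = 2513 rad/s.
Step 2 — Component impedances:
  R: Z = R = 23.6 Ω
  L: Z = jωL = j·2513·0.0597 = 0 + j150 Ω
Step 3 — Series combination: Z_total = R + L = 23.6 + j150 Ω = 151.9∠81.1° Ω.
Step 4 — Source phasor: V = 112∠-63.1° V = 50.67 - j99.88 V.
Step 5 — Ohm's law: I = V / Z_total = (50.67 - j99.88) / (23.6 + j150) = -0.5978 - j0.4317 A.
Step 6 — Convert to polar: |I| = 0.7374 A, ∠I = -144.2°.

I = 0.7374∠-144.2° A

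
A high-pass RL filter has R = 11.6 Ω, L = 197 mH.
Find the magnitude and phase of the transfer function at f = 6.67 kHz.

Step 1 — Angular frequency: ω = 2π·6670 = 4.191e+04 rad/s.
Step 2 — Transfer function: H(jω) = jωL/(R + jωL).
Step 3 — Numerator jωL = j·8256; denominator R + jωL = 11.6 + j8256.
Step 4 — H = 1 + j0.001405.
Step 5 — Magnitude: |H| = 1 (-0.0 dB); phase: φ = 0.1°.

|H| = 1 (-0.0 dB), φ = 0.1°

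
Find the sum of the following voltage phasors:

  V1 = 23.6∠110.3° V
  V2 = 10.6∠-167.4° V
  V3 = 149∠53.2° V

Step 1 — Convert each phasor to rectangular form:
  V1 = 23.6·(cos(110.3°) + j·sin(110.3°)) = -8.188 + j22.13 V
  V2 = 10.6·(cos(-167.4°) + j·sin(-167.4°)) = -10.34 - j2.312 V
  V3 = 149·(cos(53.2°) + j·sin(53.2°)) = 89.25 + j119.3 V
Step 2 — Sum components: V_total = 70.72 + j139.1 V.
Step 3 — Convert to polar: |V_total| = 156.1 V, ∠V_total = 63.1°.

V_total = 156.1∠63.1° V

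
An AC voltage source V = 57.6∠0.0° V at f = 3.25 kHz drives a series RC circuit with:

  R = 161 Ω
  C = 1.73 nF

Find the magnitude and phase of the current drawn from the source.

Step 1 — Angular frequency: ω = 2π·f = 2π·3250 = 2.042e+04 rad/s.
Step 2 — Component impedances:
  R: Z = R = 161 Ω
  C: Z = 1/(jωC) = -j/(ω·C) = 0 - j2.831e+04 Ω
Step 3 — Series combination: Z_total = R + C = 161 - j2.831e+04 Ω = 2.831e+04∠-89.7° Ω.
Step 4 — Source phasor: V = 57.6∠0.0° V = 57.6 V.
Step 5 — Ohm's law: I = V / Z_total = (57.6) / (161 - j2.831e+04) = 1.157e-05 + j0.002035 A.
Step 6 — Convert to polar: |I| = 0.002035 A, ∠I = 89.7°.

I = 0.002035∠89.7° A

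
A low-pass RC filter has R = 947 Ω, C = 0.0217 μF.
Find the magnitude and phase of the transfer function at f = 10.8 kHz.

Step 1 — Angular frequency: ω = 2π·1.08e+04 = 6.786e+04 rad/s.
Step 2 — Transfer function: H(jω) = 1/(1 + jωRC).
Step 3 — Denominator: 1 + jωRC = 1 + j·6.786e+04·947·2.17e-08 = 1 + j1.394.
Step 4 — H = 0.3396 - j0.4736.
Step 5 — Magnitude: |H| = 0.5828 (-4.7 dB); phase: φ = -54.4°.

|H| = 0.5828 (-4.7 dB), φ = -54.4°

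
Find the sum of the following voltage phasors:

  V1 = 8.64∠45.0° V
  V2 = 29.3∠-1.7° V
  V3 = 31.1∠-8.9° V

Step 1 — Convert each phasor to rectangular form:
  V1 = 8.64·(cos(45.0°) + j·sin(45.0°)) = 6.109 + j6.109 V
  V2 = 29.3·(cos(-1.7°) + j·sin(-1.7°)) = 29.29 - j0.8692 V
  V3 = 31.1·(cos(-8.9°) + j·sin(-8.9°)) = 30.73 - j4.811 V
Step 2 — Sum components: V_total = 66.12 + j0.4287 V.
Step 3 — Convert to polar: |V_total| = 66.12 V, ∠V_total = 0.4°.

V_total = 66.12∠0.4° V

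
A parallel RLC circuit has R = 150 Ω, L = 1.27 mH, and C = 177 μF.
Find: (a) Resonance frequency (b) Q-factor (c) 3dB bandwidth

Step 1 — Resonance: ω₀ = 1/√(LC) = 1/√(0.00127·0.000177) = 2109 rad/s.
Step 2 — f₀ = ω₀/(2π) = 335.7 Hz.
Step 3 — Parallel Q: Q = R/(ω₀L) = 150/(2109·0.00127) = 56.
Step 4 — Bandwidth: Δω = ω₀/Q = 37.66 rad/s; BW = Δω/(2π) = 5.995 Hz.

(a) f₀ = 335.7 Hz  (b) Q = 56  (c) BW = 5.995 Hz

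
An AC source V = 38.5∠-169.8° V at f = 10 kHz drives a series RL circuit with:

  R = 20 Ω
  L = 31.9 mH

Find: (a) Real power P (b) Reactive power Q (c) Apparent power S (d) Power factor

Step 1 — Angular frequency: ω = 2π·f = 2π·1e+04 = 6.283e+04 rad/s.
Step 2 — Component impedances:
  R: Z = R = 20 Ω
  L: Z = jωL = j·6.283e+04·0.0319 = 0 + j2004 Ω
Step 3 — Series combination: Z_total = R + L = 20 + j2004 Ω = 2004∠89.4° Ω.
Step 4 — Source phasor: V = 38.5∠-169.8° V = -37.89 - j6.818 V.
Step 5 — Current: I = V / Z = -0.00359 + j0.01887 A = 0.01921∠100.8° A.
Step 6 — Complex power: S = V·I* = 0.007378 + j0.7394 VA.
Step 7 — Real power: P = Re(S) = 0.007378 W.
Step 8 — Reactive power: Q = Im(S) = 0.7394 VAR.
Step 9 — Apparent power: |S| = 0.7395 VA.
Step 10 — Power factor: PF = P/|S| = 0.009978 (lagging).

(a) P = 0.007378 W  (b) Q = 0.7394 VAR  (c) S = 0.7395 VA  (d) PF = 0.009978 (lagging)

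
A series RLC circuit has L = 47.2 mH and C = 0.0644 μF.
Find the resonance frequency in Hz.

Step 1 — Resonance condition Im(Z)=0 gives ω₀ = 1/√(LC).
Step 2 — ω₀ = 1/√(0.0472·6.44e-08) = 1.814e+04 rad/s.
Step 3 — f₀ = ω₀/(2π) = 2887 Hz.

f₀ = 2887 Hz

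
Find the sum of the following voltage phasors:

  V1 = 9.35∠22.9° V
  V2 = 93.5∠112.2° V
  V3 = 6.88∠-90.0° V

Step 1 — Convert each phasor to rectangular form:
  V1 = 9.35·(cos(22.9°) + j·sin(22.9°)) = 8.613 + j3.638 V
  V2 = 93.5·(cos(112.2°) + j·sin(112.2°)) = -35.33 + j86.57 V
  V3 = 6.88·(cos(-90.0°) + j·sin(-90.0°)) = 0 - j6.88 V
Step 2 — Sum components: V_total = -26.72 + j83.33 V.
Step 3 — Convert to polar: |V_total| = 87.5 V, ∠V_total = 107.8°.

V_total = 87.5∠107.8° V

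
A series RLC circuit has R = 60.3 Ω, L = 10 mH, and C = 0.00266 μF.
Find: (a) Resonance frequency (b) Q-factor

Step 1 — Resonance condition Im(Z)=0 gives ω₀ = 1/√(LC).
Step 2 — ω₀ = 1/√(0.01·2.66e-09) = 1.939e+05 rad/s.
Step 3 — f₀ = ω₀/(2π) = 3.086e+04 Hz.
Step 4 — Series Q: Q = ω₀L/R = 1.939e+05·0.01/60.3 = 32.15.

(a) f₀ = 3.086e+04 Hz  (b) Q = 32.15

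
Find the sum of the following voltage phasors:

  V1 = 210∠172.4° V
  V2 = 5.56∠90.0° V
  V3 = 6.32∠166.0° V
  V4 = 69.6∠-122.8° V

Step 1 — Convert each phasor to rectangular form:
  V1 = 210·(cos(172.4°) + j·sin(172.4°)) = -208.2 + j27.77 V
  V2 = 5.56·(cos(90.0°) + j·sin(90.0°)) = 0 + j5.56 V
  V3 = 6.32·(cos(166.0°) + j·sin(166.0°)) = -6.132 + j1.529 V
  V4 = 69.6·(cos(-122.8°) + j·sin(-122.8°)) = -37.7 - j58.5 V
Step 2 — Sum components: V_total = -252 - j23.64 V.
Step 3 — Convert to polar: |V_total| = 253.1 V, ∠V_total = -174.6°.

V_total = 253.1∠-174.6° V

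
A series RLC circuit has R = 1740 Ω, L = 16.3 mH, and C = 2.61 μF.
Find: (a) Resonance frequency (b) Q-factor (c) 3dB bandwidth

Step 1 — Resonance: ω₀ = 1/√(LC) = 1/√(0.0163·2.61e-06) = 4848 rad/s.
Step 2 — f₀ = ω₀/(2π) = 771.6 Hz.
Step 3 — Series Q: Q = ω₀L/R = 4848·0.0163/1740 = 0.04542.
Step 4 — Bandwidth: Δω = ω₀/Q = 1.067e+05 rad/s; BW = Δω/(2π) = 1.699e+04 Hz.

(a) f₀ = 771.6 Hz  (b) Q = 0.04542  (c) BW = 1.699e+04 Hz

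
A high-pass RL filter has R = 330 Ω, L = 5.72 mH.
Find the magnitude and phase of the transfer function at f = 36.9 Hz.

Step 1 — Angular frequency: ω = 2π·36.9 = 231.8 rad/s.
Step 2 — Transfer function: H(jω) = jωL/(R + jωL).
Step 3 — Numerator jωL = j·1.326; denominator R + jωL = 330 + j1.326.
Step 4 — H = 1.615e-05 + j0.004019.
Step 5 — Magnitude: |H| = 0.004019 (-47.9 dB); phase: φ = 89.8°.

|H| = 0.004019 (-47.9 dB), φ = 89.8°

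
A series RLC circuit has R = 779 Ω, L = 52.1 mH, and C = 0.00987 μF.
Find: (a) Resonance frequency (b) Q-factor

Step 1 — Resonance condition Im(Z)=0 gives ω₀ = 1/√(LC).
Step 2 — ω₀ = 1/√(0.0521·9.87e-09) = 4.41e+04 rad/s.
Step 3 — f₀ = ω₀/(2π) = 7018 Hz.
Step 4 — Series Q: Q = ω₀L/R = 4.41e+04·0.0521/779 = 2.949.

(a) f₀ = 7018 Hz  (b) Q = 2.949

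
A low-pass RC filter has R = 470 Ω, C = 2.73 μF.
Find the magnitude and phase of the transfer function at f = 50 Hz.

Step 1 — Angular frequency: ω = 2π·50 = 314.2 rad/s.
Step 2 — Transfer function: H(jω) = 1/(1 + jωRC).
Step 3 — Denominator: 1 + jωRC = 1 + j·314.2·470·2.73e-06 = 1 + j0.4031.
Step 4 — H = 0.8602 - j0.3468.
Step 5 — Magnitude: |H| = 0.9275 (-0.7 dB); phase: φ = -22.0°.

|H| = 0.9275 (-0.7 dB), φ = -22.0°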